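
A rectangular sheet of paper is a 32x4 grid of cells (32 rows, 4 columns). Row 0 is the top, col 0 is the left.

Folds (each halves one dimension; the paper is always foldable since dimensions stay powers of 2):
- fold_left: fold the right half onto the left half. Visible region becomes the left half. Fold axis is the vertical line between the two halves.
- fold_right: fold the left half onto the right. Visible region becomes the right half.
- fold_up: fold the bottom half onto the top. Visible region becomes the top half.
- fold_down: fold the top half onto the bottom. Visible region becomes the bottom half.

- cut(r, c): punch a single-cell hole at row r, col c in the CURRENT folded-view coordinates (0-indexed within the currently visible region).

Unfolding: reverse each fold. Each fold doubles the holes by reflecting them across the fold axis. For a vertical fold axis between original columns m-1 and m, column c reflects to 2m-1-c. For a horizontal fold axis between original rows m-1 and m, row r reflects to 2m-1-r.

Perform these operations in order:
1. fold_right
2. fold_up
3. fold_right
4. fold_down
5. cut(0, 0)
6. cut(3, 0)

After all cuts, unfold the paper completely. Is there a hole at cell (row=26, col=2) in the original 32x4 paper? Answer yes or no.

Answer: no

Derivation:
Op 1 fold_right: fold axis v@2; visible region now rows[0,32) x cols[2,4) = 32x2
Op 2 fold_up: fold axis h@16; visible region now rows[0,16) x cols[2,4) = 16x2
Op 3 fold_right: fold axis v@3; visible region now rows[0,16) x cols[3,4) = 16x1
Op 4 fold_down: fold axis h@8; visible region now rows[8,16) x cols[3,4) = 8x1
Op 5 cut(0, 0): punch at orig (8,3); cuts so far [(8, 3)]; region rows[8,16) x cols[3,4) = 8x1
Op 6 cut(3, 0): punch at orig (11,3); cuts so far [(8, 3), (11, 3)]; region rows[8,16) x cols[3,4) = 8x1
Unfold 1 (reflect across h@8): 4 holes -> [(4, 3), (7, 3), (8, 3), (11, 3)]
Unfold 2 (reflect across v@3): 8 holes -> [(4, 2), (4, 3), (7, 2), (7, 3), (8, 2), (8, 3), (11, 2), (11, 3)]
Unfold 3 (reflect across h@16): 16 holes -> [(4, 2), (4, 3), (7, 2), (7, 3), (8, 2), (8, 3), (11, 2), (11, 3), (20, 2), (20, 3), (23, 2), (23, 3), (24, 2), (24, 3), (27, 2), (27, 3)]
Unfold 4 (reflect across v@2): 32 holes -> [(4, 0), (4, 1), (4, 2), (4, 3), (7, 0), (7, 1), (7, 2), (7, 3), (8, 0), (8, 1), (8, 2), (8, 3), (11, 0), (11, 1), (11, 2), (11, 3), (20, 0), (20, 1), (20, 2), (20, 3), (23, 0), (23, 1), (23, 2), (23, 3), (24, 0), (24, 1), (24, 2), (24, 3), (27, 0), (27, 1), (27, 2), (27, 3)]
Holes: [(4, 0), (4, 1), (4, 2), (4, 3), (7, 0), (7, 1), (7, 2), (7, 3), (8, 0), (8, 1), (8, 2), (8, 3), (11, 0), (11, 1), (11, 2), (11, 3), (20, 0), (20, 1), (20, 2), (20, 3), (23, 0), (23, 1), (23, 2), (23, 3), (24, 0), (24, 1), (24, 2), (24, 3), (27, 0), (27, 1), (27, 2), (27, 3)]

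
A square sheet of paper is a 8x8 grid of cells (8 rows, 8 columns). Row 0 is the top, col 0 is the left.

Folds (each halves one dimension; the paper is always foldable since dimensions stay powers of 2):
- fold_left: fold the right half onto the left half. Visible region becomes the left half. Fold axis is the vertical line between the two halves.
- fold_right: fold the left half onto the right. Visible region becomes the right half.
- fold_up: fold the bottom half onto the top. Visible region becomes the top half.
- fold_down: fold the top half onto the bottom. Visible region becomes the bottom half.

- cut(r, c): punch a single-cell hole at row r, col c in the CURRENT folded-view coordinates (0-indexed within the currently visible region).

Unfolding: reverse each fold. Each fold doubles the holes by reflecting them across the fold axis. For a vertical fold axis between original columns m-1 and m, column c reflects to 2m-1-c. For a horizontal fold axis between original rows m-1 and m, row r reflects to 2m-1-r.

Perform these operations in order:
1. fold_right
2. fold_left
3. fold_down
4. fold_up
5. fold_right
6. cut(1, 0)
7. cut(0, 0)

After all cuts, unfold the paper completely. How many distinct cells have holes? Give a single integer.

Answer: 64

Derivation:
Op 1 fold_right: fold axis v@4; visible region now rows[0,8) x cols[4,8) = 8x4
Op 2 fold_left: fold axis v@6; visible region now rows[0,8) x cols[4,6) = 8x2
Op 3 fold_down: fold axis h@4; visible region now rows[4,8) x cols[4,6) = 4x2
Op 4 fold_up: fold axis h@6; visible region now rows[4,6) x cols[4,6) = 2x2
Op 5 fold_right: fold axis v@5; visible region now rows[4,6) x cols[5,6) = 2x1
Op 6 cut(1, 0): punch at orig (5,5); cuts so far [(5, 5)]; region rows[4,6) x cols[5,6) = 2x1
Op 7 cut(0, 0): punch at orig (4,5); cuts so far [(4, 5), (5, 5)]; region rows[4,6) x cols[5,6) = 2x1
Unfold 1 (reflect across v@5): 4 holes -> [(4, 4), (4, 5), (5, 4), (5, 5)]
Unfold 2 (reflect across h@6): 8 holes -> [(4, 4), (4, 5), (5, 4), (5, 5), (6, 4), (6, 5), (7, 4), (7, 5)]
Unfold 3 (reflect across h@4): 16 holes -> [(0, 4), (0, 5), (1, 4), (1, 5), (2, 4), (2, 5), (3, 4), (3, 5), (4, 4), (4, 5), (5, 4), (5, 5), (6, 4), (6, 5), (7, 4), (7, 5)]
Unfold 4 (reflect across v@6): 32 holes -> [(0, 4), (0, 5), (0, 6), (0, 7), (1, 4), (1, 5), (1, 6), (1, 7), (2, 4), (2, 5), (2, 6), (2, 7), (3, 4), (3, 5), (3, 6), (3, 7), (4, 4), (4, 5), (4, 6), (4, 7), (5, 4), (5, 5), (5, 6), (5, 7), (6, 4), (6, 5), (6, 6), (6, 7), (7, 4), (7, 5), (7, 6), (7, 7)]
Unfold 5 (reflect across v@4): 64 holes -> [(0, 0), (0, 1), (0, 2), (0, 3), (0, 4), (0, 5), (0, 6), (0, 7), (1, 0), (1, 1), (1, 2), (1, 3), (1, 4), (1, 5), (1, 6), (1, 7), (2, 0), (2, 1), (2, 2), (2, 3), (2, 4), (2, 5), (2, 6), (2, 7), (3, 0), (3, 1), (3, 2), (3, 3), (3, 4), (3, 5), (3, 6), (3, 7), (4, 0), (4, 1), (4, 2), (4, 3), (4, 4), (4, 5), (4, 6), (4, 7), (5, 0), (5, 1), (5, 2), (5, 3), (5, 4), (5, 5), (5, 6), (5, 7), (6, 0), (6, 1), (6, 2), (6, 3), (6, 4), (6, 5), (6, 6), (6, 7), (7, 0), (7, 1), (7, 2), (7, 3), (7, 4), (7, 5), (7, 6), (7, 7)]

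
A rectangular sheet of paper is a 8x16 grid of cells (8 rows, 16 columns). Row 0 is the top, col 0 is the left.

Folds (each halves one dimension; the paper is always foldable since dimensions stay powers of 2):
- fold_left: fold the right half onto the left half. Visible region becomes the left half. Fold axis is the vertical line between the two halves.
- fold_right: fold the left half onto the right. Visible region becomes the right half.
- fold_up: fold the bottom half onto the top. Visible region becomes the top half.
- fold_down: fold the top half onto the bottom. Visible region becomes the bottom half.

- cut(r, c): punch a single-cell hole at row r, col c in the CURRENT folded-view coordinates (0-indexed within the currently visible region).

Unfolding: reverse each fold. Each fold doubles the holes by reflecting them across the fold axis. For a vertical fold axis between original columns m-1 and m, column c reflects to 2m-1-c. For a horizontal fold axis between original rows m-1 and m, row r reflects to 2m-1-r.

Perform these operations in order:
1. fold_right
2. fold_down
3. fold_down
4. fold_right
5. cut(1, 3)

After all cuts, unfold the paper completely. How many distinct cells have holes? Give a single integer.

Answer: 16

Derivation:
Op 1 fold_right: fold axis v@8; visible region now rows[0,8) x cols[8,16) = 8x8
Op 2 fold_down: fold axis h@4; visible region now rows[4,8) x cols[8,16) = 4x8
Op 3 fold_down: fold axis h@6; visible region now rows[6,8) x cols[8,16) = 2x8
Op 4 fold_right: fold axis v@12; visible region now rows[6,8) x cols[12,16) = 2x4
Op 5 cut(1, 3): punch at orig (7,15); cuts so far [(7, 15)]; region rows[6,8) x cols[12,16) = 2x4
Unfold 1 (reflect across v@12): 2 holes -> [(7, 8), (7, 15)]
Unfold 2 (reflect across h@6): 4 holes -> [(4, 8), (4, 15), (7, 8), (7, 15)]
Unfold 3 (reflect across h@4): 8 holes -> [(0, 8), (0, 15), (3, 8), (3, 15), (4, 8), (4, 15), (7, 8), (7, 15)]
Unfold 4 (reflect across v@8): 16 holes -> [(0, 0), (0, 7), (0, 8), (0, 15), (3, 0), (3, 7), (3, 8), (3, 15), (4, 0), (4, 7), (4, 8), (4, 15), (7, 0), (7, 7), (7, 8), (7, 15)]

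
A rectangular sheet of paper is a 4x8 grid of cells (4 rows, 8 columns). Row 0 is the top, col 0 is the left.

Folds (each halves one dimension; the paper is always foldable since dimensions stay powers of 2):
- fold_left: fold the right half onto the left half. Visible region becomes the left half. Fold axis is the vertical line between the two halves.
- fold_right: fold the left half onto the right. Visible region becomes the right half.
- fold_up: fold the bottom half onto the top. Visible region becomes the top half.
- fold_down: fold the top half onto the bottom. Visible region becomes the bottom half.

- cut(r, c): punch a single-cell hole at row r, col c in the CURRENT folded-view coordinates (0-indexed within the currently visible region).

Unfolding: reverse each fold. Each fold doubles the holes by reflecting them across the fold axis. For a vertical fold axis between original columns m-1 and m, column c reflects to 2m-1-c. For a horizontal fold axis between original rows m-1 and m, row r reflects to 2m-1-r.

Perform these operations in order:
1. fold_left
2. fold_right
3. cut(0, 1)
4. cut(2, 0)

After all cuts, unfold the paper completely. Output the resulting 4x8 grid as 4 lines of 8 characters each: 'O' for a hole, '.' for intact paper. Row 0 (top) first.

Op 1 fold_left: fold axis v@4; visible region now rows[0,4) x cols[0,4) = 4x4
Op 2 fold_right: fold axis v@2; visible region now rows[0,4) x cols[2,4) = 4x2
Op 3 cut(0, 1): punch at orig (0,3); cuts so far [(0, 3)]; region rows[0,4) x cols[2,4) = 4x2
Op 4 cut(2, 0): punch at orig (2,2); cuts so far [(0, 3), (2, 2)]; region rows[0,4) x cols[2,4) = 4x2
Unfold 1 (reflect across v@2): 4 holes -> [(0, 0), (0, 3), (2, 1), (2, 2)]
Unfold 2 (reflect across v@4): 8 holes -> [(0, 0), (0, 3), (0, 4), (0, 7), (2, 1), (2, 2), (2, 5), (2, 6)]

Answer: O..OO..O
........
.OO..OO.
........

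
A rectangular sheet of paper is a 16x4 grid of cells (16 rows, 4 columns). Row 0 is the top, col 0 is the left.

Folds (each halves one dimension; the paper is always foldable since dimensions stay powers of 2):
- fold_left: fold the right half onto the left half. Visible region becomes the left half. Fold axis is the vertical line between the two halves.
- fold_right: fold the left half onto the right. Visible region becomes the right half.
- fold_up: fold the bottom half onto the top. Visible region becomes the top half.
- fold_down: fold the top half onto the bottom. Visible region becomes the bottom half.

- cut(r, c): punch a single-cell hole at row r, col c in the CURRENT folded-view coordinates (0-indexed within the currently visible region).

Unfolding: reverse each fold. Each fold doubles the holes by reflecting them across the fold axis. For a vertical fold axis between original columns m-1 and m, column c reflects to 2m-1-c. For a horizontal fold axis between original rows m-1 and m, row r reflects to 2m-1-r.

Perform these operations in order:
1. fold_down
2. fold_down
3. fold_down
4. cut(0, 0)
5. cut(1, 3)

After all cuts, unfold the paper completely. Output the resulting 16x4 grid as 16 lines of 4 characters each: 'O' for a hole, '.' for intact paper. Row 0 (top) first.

Answer: ...O
O...
O...
...O
...O
O...
O...
...O
...O
O...
O...
...O
...O
O...
O...
...O

Derivation:
Op 1 fold_down: fold axis h@8; visible region now rows[8,16) x cols[0,4) = 8x4
Op 2 fold_down: fold axis h@12; visible region now rows[12,16) x cols[0,4) = 4x4
Op 3 fold_down: fold axis h@14; visible region now rows[14,16) x cols[0,4) = 2x4
Op 4 cut(0, 0): punch at orig (14,0); cuts so far [(14, 0)]; region rows[14,16) x cols[0,4) = 2x4
Op 5 cut(1, 3): punch at orig (15,3); cuts so far [(14, 0), (15, 3)]; region rows[14,16) x cols[0,4) = 2x4
Unfold 1 (reflect across h@14): 4 holes -> [(12, 3), (13, 0), (14, 0), (15, 3)]
Unfold 2 (reflect across h@12): 8 holes -> [(8, 3), (9, 0), (10, 0), (11, 3), (12, 3), (13, 0), (14, 0), (15, 3)]
Unfold 3 (reflect across h@8): 16 holes -> [(0, 3), (1, 0), (2, 0), (3, 3), (4, 3), (5, 0), (6, 0), (7, 3), (8, 3), (9, 0), (10, 0), (11, 3), (12, 3), (13, 0), (14, 0), (15, 3)]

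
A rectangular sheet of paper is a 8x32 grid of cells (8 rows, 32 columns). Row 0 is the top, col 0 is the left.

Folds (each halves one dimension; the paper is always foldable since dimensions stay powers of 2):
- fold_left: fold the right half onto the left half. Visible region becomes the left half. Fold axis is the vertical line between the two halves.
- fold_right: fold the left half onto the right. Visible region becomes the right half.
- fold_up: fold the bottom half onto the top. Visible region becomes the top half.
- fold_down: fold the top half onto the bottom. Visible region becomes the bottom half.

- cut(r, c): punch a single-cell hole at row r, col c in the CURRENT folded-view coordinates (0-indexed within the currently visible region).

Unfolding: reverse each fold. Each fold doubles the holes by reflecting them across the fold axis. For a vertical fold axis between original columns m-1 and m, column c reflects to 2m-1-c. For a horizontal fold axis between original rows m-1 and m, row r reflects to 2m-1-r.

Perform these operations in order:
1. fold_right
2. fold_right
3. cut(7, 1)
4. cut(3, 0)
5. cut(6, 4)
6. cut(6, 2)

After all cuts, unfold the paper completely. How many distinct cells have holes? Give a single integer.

Answer: 16

Derivation:
Op 1 fold_right: fold axis v@16; visible region now rows[0,8) x cols[16,32) = 8x16
Op 2 fold_right: fold axis v@24; visible region now rows[0,8) x cols[24,32) = 8x8
Op 3 cut(7, 1): punch at orig (7,25); cuts so far [(7, 25)]; region rows[0,8) x cols[24,32) = 8x8
Op 4 cut(3, 0): punch at orig (3,24); cuts so far [(3, 24), (7, 25)]; region rows[0,8) x cols[24,32) = 8x8
Op 5 cut(6, 4): punch at orig (6,28); cuts so far [(3, 24), (6, 28), (7, 25)]; region rows[0,8) x cols[24,32) = 8x8
Op 6 cut(6, 2): punch at orig (6,26); cuts so far [(3, 24), (6, 26), (6, 28), (7, 25)]; region rows[0,8) x cols[24,32) = 8x8
Unfold 1 (reflect across v@24): 8 holes -> [(3, 23), (3, 24), (6, 19), (6, 21), (6, 26), (6, 28), (7, 22), (7, 25)]
Unfold 2 (reflect across v@16): 16 holes -> [(3, 7), (3, 8), (3, 23), (3, 24), (6, 3), (6, 5), (6, 10), (6, 12), (6, 19), (6, 21), (6, 26), (6, 28), (7, 6), (7, 9), (7, 22), (7, 25)]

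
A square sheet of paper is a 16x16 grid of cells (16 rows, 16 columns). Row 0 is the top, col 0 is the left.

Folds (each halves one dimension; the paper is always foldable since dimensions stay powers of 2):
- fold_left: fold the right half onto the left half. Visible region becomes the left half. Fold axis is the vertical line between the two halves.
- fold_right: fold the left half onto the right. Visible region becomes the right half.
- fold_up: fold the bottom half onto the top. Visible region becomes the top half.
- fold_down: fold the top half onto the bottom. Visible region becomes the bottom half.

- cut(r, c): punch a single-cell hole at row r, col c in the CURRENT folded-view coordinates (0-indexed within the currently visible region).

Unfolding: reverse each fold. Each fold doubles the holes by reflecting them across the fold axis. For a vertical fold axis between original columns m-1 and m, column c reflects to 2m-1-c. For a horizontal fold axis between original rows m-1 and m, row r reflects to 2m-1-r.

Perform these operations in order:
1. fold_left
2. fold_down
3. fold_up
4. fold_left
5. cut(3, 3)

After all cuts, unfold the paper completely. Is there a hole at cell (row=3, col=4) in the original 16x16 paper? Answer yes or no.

Answer: yes

Derivation:
Op 1 fold_left: fold axis v@8; visible region now rows[0,16) x cols[0,8) = 16x8
Op 2 fold_down: fold axis h@8; visible region now rows[8,16) x cols[0,8) = 8x8
Op 3 fold_up: fold axis h@12; visible region now rows[8,12) x cols[0,8) = 4x8
Op 4 fold_left: fold axis v@4; visible region now rows[8,12) x cols[0,4) = 4x4
Op 5 cut(3, 3): punch at orig (11,3); cuts so far [(11, 3)]; region rows[8,12) x cols[0,4) = 4x4
Unfold 1 (reflect across v@4): 2 holes -> [(11, 3), (11, 4)]
Unfold 2 (reflect across h@12): 4 holes -> [(11, 3), (11, 4), (12, 3), (12, 4)]
Unfold 3 (reflect across h@8): 8 holes -> [(3, 3), (3, 4), (4, 3), (4, 4), (11, 3), (11, 4), (12, 3), (12, 4)]
Unfold 4 (reflect across v@8): 16 holes -> [(3, 3), (3, 4), (3, 11), (3, 12), (4, 3), (4, 4), (4, 11), (4, 12), (11, 3), (11, 4), (11, 11), (11, 12), (12, 3), (12, 4), (12, 11), (12, 12)]
Holes: [(3, 3), (3, 4), (3, 11), (3, 12), (4, 3), (4, 4), (4, 11), (4, 12), (11, 3), (11, 4), (11, 11), (11, 12), (12, 3), (12, 4), (12, 11), (12, 12)]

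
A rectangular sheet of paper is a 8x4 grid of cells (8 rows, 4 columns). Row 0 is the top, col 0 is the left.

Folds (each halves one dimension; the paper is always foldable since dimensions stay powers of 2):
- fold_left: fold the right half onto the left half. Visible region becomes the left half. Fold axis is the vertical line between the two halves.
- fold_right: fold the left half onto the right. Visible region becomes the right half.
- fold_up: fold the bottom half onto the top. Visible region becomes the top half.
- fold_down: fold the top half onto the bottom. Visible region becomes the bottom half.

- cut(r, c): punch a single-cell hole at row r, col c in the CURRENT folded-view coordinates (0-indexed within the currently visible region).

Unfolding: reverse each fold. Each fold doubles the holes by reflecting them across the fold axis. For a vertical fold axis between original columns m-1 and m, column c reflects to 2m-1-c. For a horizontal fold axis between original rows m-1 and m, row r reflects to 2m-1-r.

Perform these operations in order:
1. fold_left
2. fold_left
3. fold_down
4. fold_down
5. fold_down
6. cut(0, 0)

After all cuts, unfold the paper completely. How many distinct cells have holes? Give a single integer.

Op 1 fold_left: fold axis v@2; visible region now rows[0,8) x cols[0,2) = 8x2
Op 2 fold_left: fold axis v@1; visible region now rows[0,8) x cols[0,1) = 8x1
Op 3 fold_down: fold axis h@4; visible region now rows[4,8) x cols[0,1) = 4x1
Op 4 fold_down: fold axis h@6; visible region now rows[6,8) x cols[0,1) = 2x1
Op 5 fold_down: fold axis h@7; visible region now rows[7,8) x cols[0,1) = 1x1
Op 6 cut(0, 0): punch at orig (7,0); cuts so far [(7, 0)]; region rows[7,8) x cols[0,1) = 1x1
Unfold 1 (reflect across h@7): 2 holes -> [(6, 0), (7, 0)]
Unfold 2 (reflect across h@6): 4 holes -> [(4, 0), (5, 0), (6, 0), (7, 0)]
Unfold 3 (reflect across h@4): 8 holes -> [(0, 0), (1, 0), (2, 0), (3, 0), (4, 0), (5, 0), (6, 0), (7, 0)]
Unfold 4 (reflect across v@1): 16 holes -> [(0, 0), (0, 1), (1, 0), (1, 1), (2, 0), (2, 1), (3, 0), (3, 1), (4, 0), (4, 1), (5, 0), (5, 1), (6, 0), (6, 1), (7, 0), (7, 1)]
Unfold 5 (reflect across v@2): 32 holes -> [(0, 0), (0, 1), (0, 2), (0, 3), (1, 0), (1, 1), (1, 2), (1, 3), (2, 0), (2, 1), (2, 2), (2, 3), (3, 0), (3, 1), (3, 2), (3, 3), (4, 0), (4, 1), (4, 2), (4, 3), (5, 0), (5, 1), (5, 2), (5, 3), (6, 0), (6, 1), (6, 2), (6, 3), (7, 0), (7, 1), (7, 2), (7, 3)]

Answer: 32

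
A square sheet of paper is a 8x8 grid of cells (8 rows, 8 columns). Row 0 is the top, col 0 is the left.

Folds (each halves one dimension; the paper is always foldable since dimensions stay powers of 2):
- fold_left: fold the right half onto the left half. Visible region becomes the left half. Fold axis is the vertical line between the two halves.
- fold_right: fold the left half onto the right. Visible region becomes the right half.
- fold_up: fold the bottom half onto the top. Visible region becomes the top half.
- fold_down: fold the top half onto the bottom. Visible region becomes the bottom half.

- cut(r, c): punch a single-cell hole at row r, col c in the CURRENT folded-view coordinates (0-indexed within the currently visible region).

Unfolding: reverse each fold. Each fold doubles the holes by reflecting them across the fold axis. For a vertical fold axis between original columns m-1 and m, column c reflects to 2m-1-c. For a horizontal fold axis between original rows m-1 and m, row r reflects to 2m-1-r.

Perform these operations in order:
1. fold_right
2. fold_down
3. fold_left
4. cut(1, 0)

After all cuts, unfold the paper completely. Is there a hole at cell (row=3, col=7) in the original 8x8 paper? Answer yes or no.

Answer: no

Derivation:
Op 1 fold_right: fold axis v@4; visible region now rows[0,8) x cols[4,8) = 8x4
Op 2 fold_down: fold axis h@4; visible region now rows[4,8) x cols[4,8) = 4x4
Op 3 fold_left: fold axis v@6; visible region now rows[4,8) x cols[4,6) = 4x2
Op 4 cut(1, 0): punch at orig (5,4); cuts so far [(5, 4)]; region rows[4,8) x cols[4,6) = 4x2
Unfold 1 (reflect across v@6): 2 holes -> [(5, 4), (5, 7)]
Unfold 2 (reflect across h@4): 4 holes -> [(2, 4), (2, 7), (5, 4), (5, 7)]
Unfold 3 (reflect across v@4): 8 holes -> [(2, 0), (2, 3), (2, 4), (2, 7), (5, 0), (5, 3), (5, 4), (5, 7)]
Holes: [(2, 0), (2, 3), (2, 4), (2, 7), (5, 0), (5, 3), (5, 4), (5, 7)]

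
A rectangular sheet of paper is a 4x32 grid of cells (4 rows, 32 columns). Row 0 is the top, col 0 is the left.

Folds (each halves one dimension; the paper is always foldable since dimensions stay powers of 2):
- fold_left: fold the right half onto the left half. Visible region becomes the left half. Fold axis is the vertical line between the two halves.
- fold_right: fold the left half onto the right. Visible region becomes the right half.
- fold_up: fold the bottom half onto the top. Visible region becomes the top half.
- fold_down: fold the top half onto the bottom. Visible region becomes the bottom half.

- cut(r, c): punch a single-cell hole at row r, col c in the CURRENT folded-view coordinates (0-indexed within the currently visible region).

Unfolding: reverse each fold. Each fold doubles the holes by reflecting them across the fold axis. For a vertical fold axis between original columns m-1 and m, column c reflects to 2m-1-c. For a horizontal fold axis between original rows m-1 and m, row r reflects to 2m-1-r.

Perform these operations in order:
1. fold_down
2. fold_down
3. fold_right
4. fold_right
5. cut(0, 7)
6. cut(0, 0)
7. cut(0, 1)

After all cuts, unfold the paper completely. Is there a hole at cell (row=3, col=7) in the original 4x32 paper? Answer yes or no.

Answer: yes

Derivation:
Op 1 fold_down: fold axis h@2; visible region now rows[2,4) x cols[0,32) = 2x32
Op 2 fold_down: fold axis h@3; visible region now rows[3,4) x cols[0,32) = 1x32
Op 3 fold_right: fold axis v@16; visible region now rows[3,4) x cols[16,32) = 1x16
Op 4 fold_right: fold axis v@24; visible region now rows[3,4) x cols[24,32) = 1x8
Op 5 cut(0, 7): punch at orig (3,31); cuts so far [(3, 31)]; region rows[3,4) x cols[24,32) = 1x8
Op 6 cut(0, 0): punch at orig (3,24); cuts so far [(3, 24), (3, 31)]; region rows[3,4) x cols[24,32) = 1x8
Op 7 cut(0, 1): punch at orig (3,25); cuts so far [(3, 24), (3, 25), (3, 31)]; region rows[3,4) x cols[24,32) = 1x8
Unfold 1 (reflect across v@24): 6 holes -> [(3, 16), (3, 22), (3, 23), (3, 24), (3, 25), (3, 31)]
Unfold 2 (reflect across v@16): 12 holes -> [(3, 0), (3, 6), (3, 7), (3, 8), (3, 9), (3, 15), (3, 16), (3, 22), (3, 23), (3, 24), (3, 25), (3, 31)]
Unfold 3 (reflect across h@3): 24 holes -> [(2, 0), (2, 6), (2, 7), (2, 8), (2, 9), (2, 15), (2, 16), (2, 22), (2, 23), (2, 24), (2, 25), (2, 31), (3, 0), (3, 6), (3, 7), (3, 8), (3, 9), (3, 15), (3, 16), (3, 22), (3, 23), (3, 24), (3, 25), (3, 31)]
Unfold 4 (reflect across h@2): 48 holes -> [(0, 0), (0, 6), (0, 7), (0, 8), (0, 9), (0, 15), (0, 16), (0, 22), (0, 23), (0, 24), (0, 25), (0, 31), (1, 0), (1, 6), (1, 7), (1, 8), (1, 9), (1, 15), (1, 16), (1, 22), (1, 23), (1, 24), (1, 25), (1, 31), (2, 0), (2, 6), (2, 7), (2, 8), (2, 9), (2, 15), (2, 16), (2, 22), (2, 23), (2, 24), (2, 25), (2, 31), (3, 0), (3, 6), (3, 7), (3, 8), (3, 9), (3, 15), (3, 16), (3, 22), (3, 23), (3, 24), (3, 25), (3, 31)]
Holes: [(0, 0), (0, 6), (0, 7), (0, 8), (0, 9), (0, 15), (0, 16), (0, 22), (0, 23), (0, 24), (0, 25), (0, 31), (1, 0), (1, 6), (1, 7), (1, 8), (1, 9), (1, 15), (1, 16), (1, 22), (1, 23), (1, 24), (1, 25), (1, 31), (2, 0), (2, 6), (2, 7), (2, 8), (2, 9), (2, 15), (2, 16), (2, 22), (2, 23), (2, 24), (2, 25), (2, 31), (3, 0), (3, 6), (3, 7), (3, 8), (3, 9), (3, 15), (3, 16), (3, 22), (3, 23), (3, 24), (3, 25), (3, 31)]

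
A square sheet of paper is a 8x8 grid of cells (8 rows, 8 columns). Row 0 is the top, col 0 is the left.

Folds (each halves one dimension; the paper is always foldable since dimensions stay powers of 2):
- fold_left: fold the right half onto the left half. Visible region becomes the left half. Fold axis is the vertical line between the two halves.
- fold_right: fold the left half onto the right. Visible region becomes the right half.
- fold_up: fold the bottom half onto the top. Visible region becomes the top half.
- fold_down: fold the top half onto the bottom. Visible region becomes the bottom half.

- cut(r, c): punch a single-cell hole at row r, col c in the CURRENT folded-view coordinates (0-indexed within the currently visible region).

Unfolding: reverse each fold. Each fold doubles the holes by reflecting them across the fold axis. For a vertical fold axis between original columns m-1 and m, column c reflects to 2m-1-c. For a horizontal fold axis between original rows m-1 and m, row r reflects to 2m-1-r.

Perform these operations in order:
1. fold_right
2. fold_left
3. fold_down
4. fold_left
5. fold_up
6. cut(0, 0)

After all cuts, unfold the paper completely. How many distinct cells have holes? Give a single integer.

Answer: 32

Derivation:
Op 1 fold_right: fold axis v@4; visible region now rows[0,8) x cols[4,8) = 8x4
Op 2 fold_left: fold axis v@6; visible region now rows[0,8) x cols[4,6) = 8x2
Op 3 fold_down: fold axis h@4; visible region now rows[4,8) x cols[4,6) = 4x2
Op 4 fold_left: fold axis v@5; visible region now rows[4,8) x cols[4,5) = 4x1
Op 5 fold_up: fold axis h@6; visible region now rows[4,6) x cols[4,5) = 2x1
Op 6 cut(0, 0): punch at orig (4,4); cuts so far [(4, 4)]; region rows[4,6) x cols[4,5) = 2x1
Unfold 1 (reflect across h@6): 2 holes -> [(4, 4), (7, 4)]
Unfold 2 (reflect across v@5): 4 holes -> [(4, 4), (4, 5), (7, 4), (7, 5)]
Unfold 3 (reflect across h@4): 8 holes -> [(0, 4), (0, 5), (3, 4), (3, 5), (4, 4), (4, 5), (7, 4), (7, 5)]
Unfold 4 (reflect across v@6): 16 holes -> [(0, 4), (0, 5), (0, 6), (0, 7), (3, 4), (3, 5), (3, 6), (3, 7), (4, 4), (4, 5), (4, 6), (4, 7), (7, 4), (7, 5), (7, 6), (7, 7)]
Unfold 5 (reflect across v@4): 32 holes -> [(0, 0), (0, 1), (0, 2), (0, 3), (0, 4), (0, 5), (0, 6), (0, 7), (3, 0), (3, 1), (3, 2), (3, 3), (3, 4), (3, 5), (3, 6), (3, 7), (4, 0), (4, 1), (4, 2), (4, 3), (4, 4), (4, 5), (4, 6), (4, 7), (7, 0), (7, 1), (7, 2), (7, 3), (7, 4), (7, 5), (7, 6), (7, 7)]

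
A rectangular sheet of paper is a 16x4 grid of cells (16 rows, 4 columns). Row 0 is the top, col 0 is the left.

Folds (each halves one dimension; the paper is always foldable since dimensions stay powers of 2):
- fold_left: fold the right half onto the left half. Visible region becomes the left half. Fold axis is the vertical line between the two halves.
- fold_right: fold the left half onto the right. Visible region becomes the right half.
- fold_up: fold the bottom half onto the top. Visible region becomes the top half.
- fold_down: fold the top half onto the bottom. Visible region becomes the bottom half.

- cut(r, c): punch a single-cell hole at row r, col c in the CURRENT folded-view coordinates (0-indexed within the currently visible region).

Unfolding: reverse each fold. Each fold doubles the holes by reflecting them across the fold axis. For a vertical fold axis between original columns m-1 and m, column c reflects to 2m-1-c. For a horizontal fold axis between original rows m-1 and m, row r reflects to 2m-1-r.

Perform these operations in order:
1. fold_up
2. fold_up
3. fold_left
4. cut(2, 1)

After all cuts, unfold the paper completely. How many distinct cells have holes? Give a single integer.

Answer: 8

Derivation:
Op 1 fold_up: fold axis h@8; visible region now rows[0,8) x cols[0,4) = 8x4
Op 2 fold_up: fold axis h@4; visible region now rows[0,4) x cols[0,4) = 4x4
Op 3 fold_left: fold axis v@2; visible region now rows[0,4) x cols[0,2) = 4x2
Op 4 cut(2, 1): punch at orig (2,1); cuts so far [(2, 1)]; region rows[0,4) x cols[0,2) = 4x2
Unfold 1 (reflect across v@2): 2 holes -> [(2, 1), (2, 2)]
Unfold 2 (reflect across h@4): 4 holes -> [(2, 1), (2, 2), (5, 1), (5, 2)]
Unfold 3 (reflect across h@8): 8 holes -> [(2, 1), (2, 2), (5, 1), (5, 2), (10, 1), (10, 2), (13, 1), (13, 2)]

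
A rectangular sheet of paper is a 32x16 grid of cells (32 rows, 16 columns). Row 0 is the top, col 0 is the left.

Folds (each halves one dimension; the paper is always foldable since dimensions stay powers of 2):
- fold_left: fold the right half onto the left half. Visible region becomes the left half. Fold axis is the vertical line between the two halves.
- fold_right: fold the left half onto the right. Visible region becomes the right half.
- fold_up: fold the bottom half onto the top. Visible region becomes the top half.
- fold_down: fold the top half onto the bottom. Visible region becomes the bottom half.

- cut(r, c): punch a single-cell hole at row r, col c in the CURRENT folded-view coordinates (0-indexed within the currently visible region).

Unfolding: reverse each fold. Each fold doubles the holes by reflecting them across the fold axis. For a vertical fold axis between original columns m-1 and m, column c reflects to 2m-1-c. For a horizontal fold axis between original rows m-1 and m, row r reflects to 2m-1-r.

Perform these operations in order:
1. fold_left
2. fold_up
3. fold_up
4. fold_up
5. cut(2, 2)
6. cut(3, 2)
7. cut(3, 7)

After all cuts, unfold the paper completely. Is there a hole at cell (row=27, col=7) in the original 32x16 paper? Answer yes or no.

Op 1 fold_left: fold axis v@8; visible region now rows[0,32) x cols[0,8) = 32x8
Op 2 fold_up: fold axis h@16; visible region now rows[0,16) x cols[0,8) = 16x8
Op 3 fold_up: fold axis h@8; visible region now rows[0,8) x cols[0,8) = 8x8
Op 4 fold_up: fold axis h@4; visible region now rows[0,4) x cols[0,8) = 4x8
Op 5 cut(2, 2): punch at orig (2,2); cuts so far [(2, 2)]; region rows[0,4) x cols[0,8) = 4x8
Op 6 cut(3, 2): punch at orig (3,2); cuts so far [(2, 2), (3, 2)]; region rows[0,4) x cols[0,8) = 4x8
Op 7 cut(3, 7): punch at orig (3,7); cuts so far [(2, 2), (3, 2), (3, 7)]; region rows[0,4) x cols[0,8) = 4x8
Unfold 1 (reflect across h@4): 6 holes -> [(2, 2), (3, 2), (3, 7), (4, 2), (4, 7), (5, 2)]
Unfold 2 (reflect across h@8): 12 holes -> [(2, 2), (3, 2), (3, 7), (4, 2), (4, 7), (5, 2), (10, 2), (11, 2), (11, 7), (12, 2), (12, 7), (13, 2)]
Unfold 3 (reflect across h@16): 24 holes -> [(2, 2), (3, 2), (3, 7), (4, 2), (4, 7), (5, 2), (10, 2), (11, 2), (11, 7), (12, 2), (12, 7), (13, 2), (18, 2), (19, 2), (19, 7), (20, 2), (20, 7), (21, 2), (26, 2), (27, 2), (27, 7), (28, 2), (28, 7), (29, 2)]
Unfold 4 (reflect across v@8): 48 holes -> [(2, 2), (2, 13), (3, 2), (3, 7), (3, 8), (3, 13), (4, 2), (4, 7), (4, 8), (4, 13), (5, 2), (5, 13), (10, 2), (10, 13), (11, 2), (11, 7), (11, 8), (11, 13), (12, 2), (12, 7), (12, 8), (12, 13), (13, 2), (13, 13), (18, 2), (18, 13), (19, 2), (19, 7), (19, 8), (19, 13), (20, 2), (20, 7), (20, 8), (20, 13), (21, 2), (21, 13), (26, 2), (26, 13), (27, 2), (27, 7), (27, 8), (27, 13), (28, 2), (28, 7), (28, 8), (28, 13), (29, 2), (29, 13)]
Holes: [(2, 2), (2, 13), (3, 2), (3, 7), (3, 8), (3, 13), (4, 2), (4, 7), (4, 8), (4, 13), (5, 2), (5, 13), (10, 2), (10, 13), (11, 2), (11, 7), (11, 8), (11, 13), (12, 2), (12, 7), (12, 8), (12, 13), (13, 2), (13, 13), (18, 2), (18, 13), (19, 2), (19, 7), (19, 8), (19, 13), (20, 2), (20, 7), (20, 8), (20, 13), (21, 2), (21, 13), (26, 2), (26, 13), (27, 2), (27, 7), (27, 8), (27, 13), (28, 2), (28, 7), (28, 8), (28, 13), (29, 2), (29, 13)]

Answer: yes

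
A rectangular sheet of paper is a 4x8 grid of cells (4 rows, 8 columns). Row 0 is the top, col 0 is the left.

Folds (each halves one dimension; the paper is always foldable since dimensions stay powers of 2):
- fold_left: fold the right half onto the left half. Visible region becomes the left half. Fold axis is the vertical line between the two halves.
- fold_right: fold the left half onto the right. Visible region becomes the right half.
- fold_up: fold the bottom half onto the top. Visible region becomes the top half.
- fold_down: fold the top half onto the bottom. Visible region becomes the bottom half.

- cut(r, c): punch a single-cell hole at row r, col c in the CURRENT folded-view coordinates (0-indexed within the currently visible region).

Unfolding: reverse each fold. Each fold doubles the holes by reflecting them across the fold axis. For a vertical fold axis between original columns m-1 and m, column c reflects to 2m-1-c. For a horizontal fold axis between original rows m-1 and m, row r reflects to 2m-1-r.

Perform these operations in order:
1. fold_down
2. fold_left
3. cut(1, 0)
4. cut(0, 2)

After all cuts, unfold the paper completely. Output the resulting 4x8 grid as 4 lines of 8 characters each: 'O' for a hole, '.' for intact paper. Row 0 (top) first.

Answer: O......O
..O..O..
..O..O..
O......O

Derivation:
Op 1 fold_down: fold axis h@2; visible region now rows[2,4) x cols[0,8) = 2x8
Op 2 fold_left: fold axis v@4; visible region now rows[2,4) x cols[0,4) = 2x4
Op 3 cut(1, 0): punch at orig (3,0); cuts so far [(3, 0)]; region rows[2,4) x cols[0,4) = 2x4
Op 4 cut(0, 2): punch at orig (2,2); cuts so far [(2, 2), (3, 0)]; region rows[2,4) x cols[0,4) = 2x4
Unfold 1 (reflect across v@4): 4 holes -> [(2, 2), (2, 5), (3, 0), (3, 7)]
Unfold 2 (reflect across h@2): 8 holes -> [(0, 0), (0, 7), (1, 2), (1, 5), (2, 2), (2, 5), (3, 0), (3, 7)]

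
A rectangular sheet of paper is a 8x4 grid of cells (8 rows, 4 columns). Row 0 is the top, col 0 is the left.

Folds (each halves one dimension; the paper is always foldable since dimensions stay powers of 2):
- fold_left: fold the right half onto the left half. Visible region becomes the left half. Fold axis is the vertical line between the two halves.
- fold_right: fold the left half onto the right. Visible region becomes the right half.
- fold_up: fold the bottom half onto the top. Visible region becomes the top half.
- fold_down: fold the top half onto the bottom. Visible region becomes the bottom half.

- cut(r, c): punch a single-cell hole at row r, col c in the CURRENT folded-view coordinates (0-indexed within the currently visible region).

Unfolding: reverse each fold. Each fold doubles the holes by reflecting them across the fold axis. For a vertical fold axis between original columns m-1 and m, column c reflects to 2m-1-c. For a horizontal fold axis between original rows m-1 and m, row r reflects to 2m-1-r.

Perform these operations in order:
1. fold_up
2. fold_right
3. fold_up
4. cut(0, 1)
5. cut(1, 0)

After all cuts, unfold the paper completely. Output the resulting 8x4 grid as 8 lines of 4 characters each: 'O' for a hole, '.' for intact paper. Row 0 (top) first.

Op 1 fold_up: fold axis h@4; visible region now rows[0,4) x cols[0,4) = 4x4
Op 2 fold_right: fold axis v@2; visible region now rows[0,4) x cols[2,4) = 4x2
Op 3 fold_up: fold axis h@2; visible region now rows[0,2) x cols[2,4) = 2x2
Op 4 cut(0, 1): punch at orig (0,3); cuts so far [(0, 3)]; region rows[0,2) x cols[2,4) = 2x2
Op 5 cut(1, 0): punch at orig (1,2); cuts so far [(0, 3), (1, 2)]; region rows[0,2) x cols[2,4) = 2x2
Unfold 1 (reflect across h@2): 4 holes -> [(0, 3), (1, 2), (2, 2), (3, 3)]
Unfold 2 (reflect across v@2): 8 holes -> [(0, 0), (0, 3), (1, 1), (1, 2), (2, 1), (2, 2), (3, 0), (3, 3)]
Unfold 3 (reflect across h@4): 16 holes -> [(0, 0), (0, 3), (1, 1), (1, 2), (2, 1), (2, 2), (3, 0), (3, 3), (4, 0), (4, 3), (5, 1), (5, 2), (6, 1), (6, 2), (7, 0), (7, 3)]

Answer: O..O
.OO.
.OO.
O..O
O..O
.OO.
.OO.
O..O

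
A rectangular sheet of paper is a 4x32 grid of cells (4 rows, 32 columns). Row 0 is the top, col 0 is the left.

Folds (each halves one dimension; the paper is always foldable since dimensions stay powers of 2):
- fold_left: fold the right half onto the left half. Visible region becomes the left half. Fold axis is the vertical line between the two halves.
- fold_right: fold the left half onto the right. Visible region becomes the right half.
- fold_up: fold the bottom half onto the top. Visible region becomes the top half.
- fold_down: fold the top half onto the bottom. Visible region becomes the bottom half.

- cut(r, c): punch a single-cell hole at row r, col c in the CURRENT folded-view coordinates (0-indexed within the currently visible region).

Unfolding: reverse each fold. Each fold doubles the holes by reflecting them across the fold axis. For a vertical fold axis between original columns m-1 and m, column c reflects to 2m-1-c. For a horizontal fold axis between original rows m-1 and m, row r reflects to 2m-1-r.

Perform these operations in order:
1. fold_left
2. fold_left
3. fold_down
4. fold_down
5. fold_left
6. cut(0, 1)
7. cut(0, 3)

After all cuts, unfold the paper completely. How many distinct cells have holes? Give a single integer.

Answer: 64

Derivation:
Op 1 fold_left: fold axis v@16; visible region now rows[0,4) x cols[0,16) = 4x16
Op 2 fold_left: fold axis v@8; visible region now rows[0,4) x cols[0,8) = 4x8
Op 3 fold_down: fold axis h@2; visible region now rows[2,4) x cols[0,8) = 2x8
Op 4 fold_down: fold axis h@3; visible region now rows[3,4) x cols[0,8) = 1x8
Op 5 fold_left: fold axis v@4; visible region now rows[3,4) x cols[0,4) = 1x4
Op 6 cut(0, 1): punch at orig (3,1); cuts so far [(3, 1)]; region rows[3,4) x cols[0,4) = 1x4
Op 7 cut(0, 3): punch at orig (3,3); cuts so far [(3, 1), (3, 3)]; region rows[3,4) x cols[0,4) = 1x4
Unfold 1 (reflect across v@4): 4 holes -> [(3, 1), (3, 3), (3, 4), (3, 6)]
Unfold 2 (reflect across h@3): 8 holes -> [(2, 1), (2, 3), (2, 4), (2, 6), (3, 1), (3, 3), (3, 4), (3, 6)]
Unfold 3 (reflect across h@2): 16 holes -> [(0, 1), (0, 3), (0, 4), (0, 6), (1, 1), (1, 3), (1, 4), (1, 6), (2, 1), (2, 3), (2, 4), (2, 6), (3, 1), (3, 3), (3, 4), (3, 6)]
Unfold 4 (reflect across v@8): 32 holes -> [(0, 1), (0, 3), (0, 4), (0, 6), (0, 9), (0, 11), (0, 12), (0, 14), (1, 1), (1, 3), (1, 4), (1, 6), (1, 9), (1, 11), (1, 12), (1, 14), (2, 1), (2, 3), (2, 4), (2, 6), (2, 9), (2, 11), (2, 12), (2, 14), (3, 1), (3, 3), (3, 4), (3, 6), (3, 9), (3, 11), (3, 12), (3, 14)]
Unfold 5 (reflect across v@16): 64 holes -> [(0, 1), (0, 3), (0, 4), (0, 6), (0, 9), (0, 11), (0, 12), (0, 14), (0, 17), (0, 19), (0, 20), (0, 22), (0, 25), (0, 27), (0, 28), (0, 30), (1, 1), (1, 3), (1, 4), (1, 6), (1, 9), (1, 11), (1, 12), (1, 14), (1, 17), (1, 19), (1, 20), (1, 22), (1, 25), (1, 27), (1, 28), (1, 30), (2, 1), (2, 3), (2, 4), (2, 6), (2, 9), (2, 11), (2, 12), (2, 14), (2, 17), (2, 19), (2, 20), (2, 22), (2, 25), (2, 27), (2, 28), (2, 30), (3, 1), (3, 3), (3, 4), (3, 6), (3, 9), (3, 11), (3, 12), (3, 14), (3, 17), (3, 19), (3, 20), (3, 22), (3, 25), (3, 27), (3, 28), (3, 30)]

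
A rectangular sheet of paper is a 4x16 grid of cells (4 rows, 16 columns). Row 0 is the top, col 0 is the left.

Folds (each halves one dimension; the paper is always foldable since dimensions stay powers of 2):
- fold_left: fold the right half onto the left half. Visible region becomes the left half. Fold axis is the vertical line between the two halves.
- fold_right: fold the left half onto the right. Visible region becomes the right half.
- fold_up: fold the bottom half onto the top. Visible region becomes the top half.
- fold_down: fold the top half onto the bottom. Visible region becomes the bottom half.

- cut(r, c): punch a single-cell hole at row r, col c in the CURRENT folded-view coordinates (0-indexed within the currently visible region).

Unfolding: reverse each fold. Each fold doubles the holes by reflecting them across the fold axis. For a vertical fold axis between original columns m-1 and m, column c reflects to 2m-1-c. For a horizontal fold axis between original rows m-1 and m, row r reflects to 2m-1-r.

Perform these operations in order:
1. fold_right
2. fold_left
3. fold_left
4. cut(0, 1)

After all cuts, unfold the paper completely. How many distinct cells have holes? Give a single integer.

Op 1 fold_right: fold axis v@8; visible region now rows[0,4) x cols[8,16) = 4x8
Op 2 fold_left: fold axis v@12; visible region now rows[0,4) x cols[8,12) = 4x4
Op 3 fold_left: fold axis v@10; visible region now rows[0,4) x cols[8,10) = 4x2
Op 4 cut(0, 1): punch at orig (0,9); cuts so far [(0, 9)]; region rows[0,4) x cols[8,10) = 4x2
Unfold 1 (reflect across v@10): 2 holes -> [(0, 9), (0, 10)]
Unfold 2 (reflect across v@12): 4 holes -> [(0, 9), (0, 10), (0, 13), (0, 14)]
Unfold 3 (reflect across v@8): 8 holes -> [(0, 1), (0, 2), (0, 5), (0, 6), (0, 9), (0, 10), (0, 13), (0, 14)]

Answer: 8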